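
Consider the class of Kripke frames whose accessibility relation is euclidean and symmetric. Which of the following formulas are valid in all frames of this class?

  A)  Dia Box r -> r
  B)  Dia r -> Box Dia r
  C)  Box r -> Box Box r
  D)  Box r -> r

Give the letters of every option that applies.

A, B, C

A symmetric euclidean relation is transitive (uRv and vRw give vRu by symmetry, then uRw by the euclidean condition, applied at v).
(A) Dia Box r -> r is the dual of axiom B, which corresponds to symmetry. Every such R is symmetric — valid.
(B) axiom 5: valid iff R is euclidean. Every such R is euclidean — valid.
(C) Box r -> Box Box r (axiom 4) characterises the transitive frames. Every such R is transitive — valid.
(D) Box r -> r (axiom T) characterises the reflexive frames. Such an R need not be reflexive — not valid.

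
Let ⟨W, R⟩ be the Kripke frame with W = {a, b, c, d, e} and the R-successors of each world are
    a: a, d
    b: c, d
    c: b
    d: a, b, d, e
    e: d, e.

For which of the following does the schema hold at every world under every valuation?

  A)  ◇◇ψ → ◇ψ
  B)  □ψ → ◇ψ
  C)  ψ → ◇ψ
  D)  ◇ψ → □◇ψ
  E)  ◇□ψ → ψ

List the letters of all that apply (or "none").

R is not reflexive: not b R b.
R is symmetric: every R-edge is matched by its reverse.
R is not transitive: a R d and d R b but not a R b.
R is not euclidean: b R c and b R d but not c R d.
R is serial: every world has an R-successor.
(A) ◇◇ψ → ◇ψ is the dual of axiom 4; it is valid on a frame exactly when R is transitive. R is not transitive, so not valid.
(B) □ψ → ◇ψ is axiom D, which corresponds to seriality. R is serial — valid.
(C) ψ → ◇ψ (the dual of axiom T) characterises the reflexive frames. R is not reflexive — not valid.
(D) ◇ψ → □◇ψ is axiom 5; it is valid on a frame exactly when R is euclidean. R is not euclidean, so not valid.
(E) the dual of axiom B: valid iff R is symmetric. R is symmetric — valid.

B, E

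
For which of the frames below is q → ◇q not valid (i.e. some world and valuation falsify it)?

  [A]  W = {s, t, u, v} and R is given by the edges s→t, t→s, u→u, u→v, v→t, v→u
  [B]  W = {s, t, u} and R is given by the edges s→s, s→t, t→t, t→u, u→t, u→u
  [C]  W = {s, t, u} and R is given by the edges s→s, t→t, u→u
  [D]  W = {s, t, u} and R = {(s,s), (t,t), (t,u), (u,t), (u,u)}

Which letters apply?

A

The schema q → ◇q is the dual of axiom T; it is valid on a frame iff R is reflexive.
(A) R is not reflexive (not s R s), so the schema fails here.
(B) R is reflexive (each world relates to itself), so the schema is valid here.
(C) R is reflexive (each world relates to itself), so the schema is valid here.
(D) R is reflexive (each world relates to itself), so the schema is valid here.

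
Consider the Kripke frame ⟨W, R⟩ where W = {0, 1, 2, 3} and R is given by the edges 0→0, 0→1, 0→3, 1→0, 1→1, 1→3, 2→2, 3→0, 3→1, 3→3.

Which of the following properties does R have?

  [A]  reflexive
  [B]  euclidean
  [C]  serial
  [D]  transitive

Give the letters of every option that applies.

(A) reflexive: each world relates to itself.
(B) euclidean: any two R-successors of the same world are R-related.
(C) serial: every world has an R-successor.
(D) transitive: R is closed under composition.

A, B, C, D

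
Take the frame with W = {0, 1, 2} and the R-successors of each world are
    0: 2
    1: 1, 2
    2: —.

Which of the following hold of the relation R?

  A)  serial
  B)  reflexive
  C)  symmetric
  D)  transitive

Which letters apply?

D

(A) not serial: 2 has no R-successor.
(B) not reflexive: not 0 R 0.
(C) not symmetric: 0 R 2 but not 2 R 0.
(D) transitive: R is closed under composition.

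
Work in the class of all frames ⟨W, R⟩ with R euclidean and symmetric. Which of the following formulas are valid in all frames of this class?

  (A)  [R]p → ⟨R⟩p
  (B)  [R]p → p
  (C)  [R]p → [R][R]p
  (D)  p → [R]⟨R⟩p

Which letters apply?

A symmetric euclidean relation is transitive (uRv and vRw give vRu by symmetry, then uRw by the euclidean condition, applied at v).
(A) [R]p → ⟨R⟩p is axiom D, which corresponds to seriality. Such an R need not be serial — not valid.
(B) [R]p → p (axiom T) characterises the reflexive frames. Such an R need not be reflexive — not valid.
(C) [R]p → [R][R]p is axiom 4; it is valid on a frame exactly when R is transitive. Every such R is transitive, so valid.
(D) p → [R]⟨R⟩p is axiom B; it is valid on a frame exactly when R is symmetric. Every such R is symmetric, so valid.

C, D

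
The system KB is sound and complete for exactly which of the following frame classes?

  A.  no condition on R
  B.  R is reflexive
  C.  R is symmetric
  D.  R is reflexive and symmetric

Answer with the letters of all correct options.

(A) this class determines K, not KB.
(B) this class determines T (= KT), not KB.
(C) KB is sound and complete for exactly this class.
(D) this class determines B (= KTB), not KB.

C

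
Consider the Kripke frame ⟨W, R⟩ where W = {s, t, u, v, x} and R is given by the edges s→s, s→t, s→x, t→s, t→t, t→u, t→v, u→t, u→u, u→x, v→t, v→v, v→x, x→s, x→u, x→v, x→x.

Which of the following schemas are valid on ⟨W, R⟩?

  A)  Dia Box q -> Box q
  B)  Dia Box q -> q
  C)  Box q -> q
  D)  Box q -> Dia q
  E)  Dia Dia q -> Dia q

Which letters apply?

B, C, D

R is reflexive: each world relates to itself.
R is symmetric: every R-edge is matched by its reverse.
R is not transitive: s R t and t R u but not s R u.
R is not euclidean: s R t and s R x but not t R x.
R is serial: every world has an R-successor.
(A) Dia Box q -> Box q (the dual of axiom 5) characterises the euclidean frames. R is not euclidean — not valid.
(B) the dual of axiom B: valid iff R is symmetric. R is symmetric — valid.
(C) Box q -> q is axiom T; it is valid on a frame exactly when R is reflexive. R is reflexive, so valid.
(D) axiom D: valid iff R is serial. R is serial — valid.
(E) Dia Dia q -> Dia q is the dual of axiom 4, which corresponds to transitivity. R is not transitive — not valid.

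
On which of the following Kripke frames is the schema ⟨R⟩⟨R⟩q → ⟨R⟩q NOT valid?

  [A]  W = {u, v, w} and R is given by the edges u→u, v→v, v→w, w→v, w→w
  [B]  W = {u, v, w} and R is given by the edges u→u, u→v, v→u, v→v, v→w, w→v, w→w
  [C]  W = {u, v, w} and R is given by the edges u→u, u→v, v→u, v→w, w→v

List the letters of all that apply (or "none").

B, C

The schema ⟨R⟩⟨R⟩q → ⟨R⟩q is the dual of axiom 4; it is valid on a frame iff R is transitive.
(A) R is transitive (R is closed under composition), so the schema is valid here.
(B) R is not transitive (u R v and v R w but not u R w), so the schema fails here.
(C) R is not transitive (u R v and v R w but not u R w), so the schema fails here.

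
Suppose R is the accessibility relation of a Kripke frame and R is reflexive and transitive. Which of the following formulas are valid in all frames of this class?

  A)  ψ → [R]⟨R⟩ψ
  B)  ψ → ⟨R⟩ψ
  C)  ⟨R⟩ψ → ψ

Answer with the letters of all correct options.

Reflexive relations are serial.
(A) ψ → [R]⟨R⟩ψ is axiom B, which corresponds to symmetry. Such an R need not be symmetric — not valid.
(B) the dual of axiom T: valid iff R is reflexive. Every such R is reflexive — valid.
(C) ⟨R⟩ψ → ψ is valid only on frames where every R-edge is a self-loop. Such an R need not be a subset of the identity — not valid.

B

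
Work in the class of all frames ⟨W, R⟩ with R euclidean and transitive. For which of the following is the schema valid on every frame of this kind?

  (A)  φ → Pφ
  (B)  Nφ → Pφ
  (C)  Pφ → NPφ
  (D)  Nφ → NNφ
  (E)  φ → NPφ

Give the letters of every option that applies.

C, D

(A) φ → Pφ is the dual of axiom T, which corresponds to reflexivity. Such an R need not be reflexive — not valid.
(B) axiom D: valid iff R is serial. Such an R need not be serial — not valid.
(C) axiom 5: valid iff R is euclidean. Every such R is euclidean — valid.
(D) axiom 4: valid iff R is transitive. Every such R is transitive — valid.
(E) axiom B: valid iff R is symmetric. Such an R need not be symmetric — not valid.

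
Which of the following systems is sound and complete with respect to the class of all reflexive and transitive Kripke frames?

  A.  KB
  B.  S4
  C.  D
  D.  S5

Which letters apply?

B

(A) KB is determined by the class of symmetric frames.
(B) S4 is determined by exactly this class.
(C) D is determined by the class of serial frames.
(D) S5 is determined by the class of reflexive, symmetric, and transitive frames.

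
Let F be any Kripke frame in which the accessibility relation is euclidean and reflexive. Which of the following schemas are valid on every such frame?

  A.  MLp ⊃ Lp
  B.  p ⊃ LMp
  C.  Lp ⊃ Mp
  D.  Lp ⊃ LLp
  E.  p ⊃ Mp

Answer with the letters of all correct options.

A, B, C, D, E

A reflexive euclidean relation is also symmetric (from wRw and wRv the euclidean condition gives vRw) and hence transitive; it is an equivalence relation.
(A) the dual of axiom 5: valid iff R is euclidean. Every such R is euclidean — valid.
(B) p ⊃ LMp (axiom B) characterises the symmetric frames. Every such R is symmetric — valid.
(C) Lp ⊃ Mp is axiom D, which corresponds to seriality. Every such R is serial — valid.
(D) Lp ⊃ LLp (axiom 4) characterises the transitive frames. Every such R is transitive — valid.
(E) the dual of axiom T: valid iff R is reflexive. Every such R is reflexive — valid.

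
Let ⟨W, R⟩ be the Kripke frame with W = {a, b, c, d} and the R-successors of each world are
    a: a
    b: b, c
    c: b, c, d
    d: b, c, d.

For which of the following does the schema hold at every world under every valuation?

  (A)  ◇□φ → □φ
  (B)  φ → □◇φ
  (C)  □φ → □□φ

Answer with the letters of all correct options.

R is not symmetric: d R b but not b R d.
R is not transitive: b R c and c R d but not b R d.
R is not euclidean: c R b and c R d but not b R d.
(A) ◇□φ → □φ is the dual of axiom 5; it is valid on a frame exactly when R is euclidean. R is not euclidean, so not valid.
(B) φ → □◇φ is axiom B; it is valid on a frame exactly when R is symmetric. R is not symmetric, so not valid.
(C) □φ → □□φ is axiom 4; it is valid on a frame exactly when R is transitive. R is not transitive, so not valid.

none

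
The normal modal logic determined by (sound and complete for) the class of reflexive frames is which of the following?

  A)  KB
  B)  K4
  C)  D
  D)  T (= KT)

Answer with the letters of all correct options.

(A) KB is determined by the class of symmetric frames.
(B) K4 is determined by the class of transitive frames.
(C) D is determined by the class of serial frames.
(D) T (= KT) is determined by exactly this class.

D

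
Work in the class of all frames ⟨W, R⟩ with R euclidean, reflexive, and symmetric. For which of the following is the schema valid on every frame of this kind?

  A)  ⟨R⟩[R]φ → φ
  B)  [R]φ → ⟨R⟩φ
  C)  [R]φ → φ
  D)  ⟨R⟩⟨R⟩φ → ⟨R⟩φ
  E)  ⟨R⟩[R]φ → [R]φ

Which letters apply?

A relation that is euclidean, reflexive, and symmetric is also serial and transitive.
(A) ⟨R⟩[R]φ → φ is the dual of axiom B; it is valid on a frame exactly when R is symmetric. Every such R is symmetric, so valid.
(B) [R]φ → ⟨R⟩φ is axiom D; it is valid on a frame exactly when R is serial. Every such R is serial, so valid.
(C) [R]φ → φ is axiom T, which corresponds to reflexivity. Every such R is reflexive — valid.
(D) the dual of axiom 4: valid iff R is transitive. Every such R is transitive — valid.
(E) ⟨R⟩[R]φ → [R]φ (the dual of axiom 5) characterises the euclidean frames. Every such R is euclidean — valid.

A, B, C, D, E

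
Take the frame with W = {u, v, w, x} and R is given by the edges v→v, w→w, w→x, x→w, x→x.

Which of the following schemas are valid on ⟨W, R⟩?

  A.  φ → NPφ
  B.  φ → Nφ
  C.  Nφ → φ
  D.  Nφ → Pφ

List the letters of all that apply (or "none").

A

R is not reflexive: not u R u.
R is symmetric: every R-edge is matched by its reverse.
R is not serial: u has no R-successor.
R is not a subset of the identity: w R x with w ≠ x.
(A) φ → NPφ is axiom B; it is valid on a frame exactly when R is symmetric. R is symmetric, so valid.
(B) φ → Nφ is equivalent to ◇p→p; it holds exactly when R ⊆ identity. Here R ⊄ identity — not valid.
(C) Nφ → φ is axiom T, which corresponds to reflexivity. R is not reflexive — not valid.
(D) Nφ → Pφ is axiom D, which corresponds to seriality. R is not serial — not valid.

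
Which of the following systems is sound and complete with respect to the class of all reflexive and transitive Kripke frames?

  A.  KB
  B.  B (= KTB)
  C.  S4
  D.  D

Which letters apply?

(A) KB is determined by the class of symmetric frames.
(B) B (= KTB) is determined by the class of reflexive and symmetric frames.
(C) S4 is determined by exactly this class.
(D) D is determined by the class of serial frames.

C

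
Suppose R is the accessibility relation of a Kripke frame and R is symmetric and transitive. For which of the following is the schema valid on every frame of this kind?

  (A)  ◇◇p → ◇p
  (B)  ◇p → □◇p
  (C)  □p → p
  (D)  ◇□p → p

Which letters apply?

A, B, D

A symmetric transitive relation is euclidean (uRv and uRw give vRu by symmetry, then vRw by transitivity).
(A) the dual of axiom 4: valid iff R is transitive. Every such R is transitive — valid.
(B) axiom 5: valid iff R is euclidean. Every such R is euclidean — valid.
(C) axiom T: valid iff R is reflexive. Such an R need not be reflexive — not valid.
(D) the dual of axiom B: valid iff R is symmetric. Every such R is symmetric — valid.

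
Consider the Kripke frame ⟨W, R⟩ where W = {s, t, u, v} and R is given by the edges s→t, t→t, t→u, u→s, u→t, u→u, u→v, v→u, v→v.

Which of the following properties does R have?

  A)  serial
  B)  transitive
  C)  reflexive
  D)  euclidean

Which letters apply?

A

(A) serial: every world has an R-successor.
(B) not transitive: s R t and t R u but not s R u.
(C) not reflexive: not s R s.
(D) not euclidean: u R s and u R u but not s R u.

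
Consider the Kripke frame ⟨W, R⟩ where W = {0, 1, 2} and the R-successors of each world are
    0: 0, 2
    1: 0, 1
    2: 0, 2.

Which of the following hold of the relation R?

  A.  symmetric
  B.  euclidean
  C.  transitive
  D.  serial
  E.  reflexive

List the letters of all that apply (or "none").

(A) not symmetric: 1 R 0 but not 0 R 1.
(B) not euclidean: 1 R 0 and 1 R 1 but not 0 R 1.
(C) not transitive: 1 R 0 and 0 R 2 but not 1 R 2.
(D) serial: every world has an R-successor.
(E) reflexive: each world relates to itself.

D, E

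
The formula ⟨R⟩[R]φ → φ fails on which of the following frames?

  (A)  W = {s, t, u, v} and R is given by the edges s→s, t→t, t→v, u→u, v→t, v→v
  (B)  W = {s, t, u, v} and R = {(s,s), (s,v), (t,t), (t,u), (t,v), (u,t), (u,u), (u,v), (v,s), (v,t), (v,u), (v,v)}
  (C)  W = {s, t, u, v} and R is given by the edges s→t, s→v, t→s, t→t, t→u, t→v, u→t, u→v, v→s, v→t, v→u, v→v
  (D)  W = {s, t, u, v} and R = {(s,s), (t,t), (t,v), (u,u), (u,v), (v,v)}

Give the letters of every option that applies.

D

The schema ⟨R⟩[R]φ → φ is the dual of axiom B; it is valid on a frame iff R is symmetric.
(A) R is symmetric (every R-edge is matched by its reverse), so the schema is valid here.
(B) R is symmetric (every R-edge is matched by its reverse), so the schema is valid here.
(C) R is symmetric (every R-edge is matched by its reverse), so the schema is valid here.
(D) R is not symmetric (t R v but not v R t), so the schema fails here.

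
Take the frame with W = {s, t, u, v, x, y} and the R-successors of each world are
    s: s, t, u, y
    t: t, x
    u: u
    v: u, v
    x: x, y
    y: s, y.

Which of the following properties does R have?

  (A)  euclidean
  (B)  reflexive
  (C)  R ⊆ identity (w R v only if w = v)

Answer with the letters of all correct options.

B

(A) not euclidean: s R t and s R s but not t R s.
(B) reflexive: each world relates to itself.
(C) not ⊆ identity: s R t with s ≠ t.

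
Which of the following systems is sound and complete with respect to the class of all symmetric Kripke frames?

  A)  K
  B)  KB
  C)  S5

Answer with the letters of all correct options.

B

(A) K is determined by the class of arbitrary frames.
(B) KB is determined by exactly this class.
(C) S5 is determined by the class of reflexive, symmetric, and transitive frames.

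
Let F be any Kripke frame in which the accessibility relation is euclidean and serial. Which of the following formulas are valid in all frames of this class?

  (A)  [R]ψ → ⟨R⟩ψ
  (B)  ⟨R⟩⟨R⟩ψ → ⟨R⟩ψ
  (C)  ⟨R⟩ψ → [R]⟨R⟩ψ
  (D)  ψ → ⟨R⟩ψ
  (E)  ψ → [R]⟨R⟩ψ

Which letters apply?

A, C

(A) [R]ψ → ⟨R⟩ψ (axiom D) characterises the serial frames. Every such R is serial — valid.
(B) the dual of axiom 4: valid iff R is transitive. Such an R need not be transitive — not valid.
(C) ⟨R⟩ψ → [R]⟨R⟩ψ (axiom 5) characterises the euclidean frames. Every such R is euclidean — valid.
(D) ψ → ⟨R⟩ψ (the dual of axiom T) characterises the reflexive frames. Such an R need not be reflexive — not valid.
(E) ψ → [R]⟨R⟩ψ is axiom B, which corresponds to symmetry. Such an R need not be symmetric — not valid.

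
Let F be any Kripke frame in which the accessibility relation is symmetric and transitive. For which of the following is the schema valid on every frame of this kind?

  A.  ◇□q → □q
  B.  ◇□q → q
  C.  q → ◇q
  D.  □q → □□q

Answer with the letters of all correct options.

A symmetric transitive relation is euclidean (uRv and uRw give vRu by symmetry, then vRw by transitivity).
(A) ◇□q → □q is the dual of axiom 5; it is valid on a frame exactly when R is euclidean. Every such R is euclidean, so valid.
(B) ◇□q → q is the dual of axiom B; it is valid on a frame exactly when R is symmetric. Every such R is symmetric, so valid.
(C) q → ◇q (the dual of axiom T) characterises the reflexive frames. Such an R need not be reflexive — not valid.
(D) □q → □□q (axiom 4) characterises the transitive frames. Every such R is transitive — valid.

A, B, D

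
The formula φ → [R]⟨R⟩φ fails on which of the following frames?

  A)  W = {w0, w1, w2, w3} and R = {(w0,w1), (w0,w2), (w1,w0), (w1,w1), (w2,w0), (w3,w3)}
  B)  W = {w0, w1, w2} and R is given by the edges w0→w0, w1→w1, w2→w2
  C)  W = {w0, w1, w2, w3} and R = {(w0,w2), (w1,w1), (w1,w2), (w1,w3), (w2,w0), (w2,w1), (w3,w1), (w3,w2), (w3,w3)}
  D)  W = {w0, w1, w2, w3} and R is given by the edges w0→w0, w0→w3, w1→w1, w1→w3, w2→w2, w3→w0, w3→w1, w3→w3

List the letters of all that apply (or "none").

The schema φ → [R]⟨R⟩φ is axiom B; it is valid on a frame iff R is symmetric.
(A) R is symmetric (every R-edge is matched by its reverse), so the schema is valid here.
(B) R is symmetric (every R-edge is matched by its reverse), so the schema is valid here.
(C) R is not symmetric (w3 R w2 but not w2 R w3), so the schema fails here.
(D) R is symmetric (every R-edge is matched by its reverse), so the schema is valid here.

C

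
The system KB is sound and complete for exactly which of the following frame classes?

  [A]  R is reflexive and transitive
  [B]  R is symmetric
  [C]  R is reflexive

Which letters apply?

B

(A) this class determines S4, not KB.
(B) KB is sound and complete for exactly this class.
(C) this class determines T (= KT), not KB.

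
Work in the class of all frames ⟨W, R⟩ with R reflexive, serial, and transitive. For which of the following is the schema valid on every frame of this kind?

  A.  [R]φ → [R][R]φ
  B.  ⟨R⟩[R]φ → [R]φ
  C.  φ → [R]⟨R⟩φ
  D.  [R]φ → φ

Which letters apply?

A, D

(A) [R]φ → [R][R]φ is axiom 4, which corresponds to transitivity. Every such R is transitive — valid.
(B) ⟨R⟩[R]φ → [R]φ (the dual of axiom 5) characterises the euclidean frames. Such an R need not be euclidean — not valid.
(C) φ → [R]⟨R⟩φ (axiom B) characterises the symmetric frames. Such an R need not be symmetric — not valid.
(D) axiom T: valid iff R is reflexive. Every such R is reflexive — valid.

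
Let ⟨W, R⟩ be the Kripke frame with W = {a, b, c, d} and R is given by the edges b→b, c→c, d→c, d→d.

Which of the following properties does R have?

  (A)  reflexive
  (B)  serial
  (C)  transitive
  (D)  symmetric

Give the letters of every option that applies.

(A) not reflexive: not a R a.
(B) not serial: a has no R-successor.
(C) transitive: R is closed under composition.
(D) not symmetric: d R c but not c R d.

C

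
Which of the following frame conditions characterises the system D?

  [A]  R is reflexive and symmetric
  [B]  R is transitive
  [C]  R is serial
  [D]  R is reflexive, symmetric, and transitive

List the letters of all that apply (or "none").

(A) this class determines B (= KTB), not D.
(B) this class determines K4, not D.
(C) D is sound and complete for exactly this class.
(D) this class determines S5, not D.

C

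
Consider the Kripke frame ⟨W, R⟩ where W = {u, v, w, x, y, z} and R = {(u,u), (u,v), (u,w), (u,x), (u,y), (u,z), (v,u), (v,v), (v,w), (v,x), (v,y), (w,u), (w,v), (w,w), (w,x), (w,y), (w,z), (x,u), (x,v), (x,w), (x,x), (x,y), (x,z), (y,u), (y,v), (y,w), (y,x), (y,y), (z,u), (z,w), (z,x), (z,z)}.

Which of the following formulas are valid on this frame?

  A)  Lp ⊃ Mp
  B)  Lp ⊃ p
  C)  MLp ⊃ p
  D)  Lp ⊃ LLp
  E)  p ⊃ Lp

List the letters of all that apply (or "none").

A, B, C

R is reflexive: each world relates to itself.
R is symmetric: every R-edge is matched by its reverse.
R is not transitive: v R u and u R z but not v R z.
R is serial: every world has an R-successor.
R is not a subset of the identity: u R v with u ≠ v.
(A) Lp ⊃ Mp is axiom D, which corresponds to seriality. R is serial — valid.
(B) Lp ⊃ p is axiom T; it is valid on a frame exactly when R is reflexive. R is reflexive, so valid.
(C) MLp ⊃ p is the dual of axiom B, which corresponds to symmetry. R is symmetric — valid.
(D) axiom 4: valid iff R is transitive. R is not transitive — not valid.
(E) p ⊃ Lp is equivalent to ◇p→p; it holds exactly when R ⊆ identity. Here R ⊄ identity — not valid.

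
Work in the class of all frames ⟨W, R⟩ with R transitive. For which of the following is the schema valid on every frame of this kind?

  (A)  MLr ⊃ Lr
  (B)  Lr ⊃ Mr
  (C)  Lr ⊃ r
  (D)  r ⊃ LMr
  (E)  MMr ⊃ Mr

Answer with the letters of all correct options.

(A) MLr ⊃ Lr is the dual of axiom 5; it is valid on a frame exactly when R is euclidean. Such an R need not be euclidean, so not valid.
(B) Lr ⊃ Mr is axiom D, which corresponds to seriality. Such an R need not be serial — not valid.
(C) Lr ⊃ r is axiom T; it is valid on a frame exactly when R is reflexive. Such an R need not be reflexive, so not valid.
(D) r ⊃ LMr is axiom B; it is valid on a frame exactly when R is symmetric. Such an R need not be symmetric, so not valid.
(E) MMr ⊃ Mr is the dual of axiom 4, which corresponds to transitivity. Every such R is transitive — valid.

E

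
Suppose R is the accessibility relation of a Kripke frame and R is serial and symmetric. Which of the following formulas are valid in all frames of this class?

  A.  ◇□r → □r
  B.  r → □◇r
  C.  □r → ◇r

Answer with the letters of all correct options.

B, C

(A) ◇□r → □r is the dual of axiom 5, which corresponds to the euclidean property. Such an R need not be euclidean — not valid.
(B) r → □◇r (axiom B) characterises the symmetric frames. Every such R is symmetric — valid.
(C) □r → ◇r is axiom D, which corresponds to seriality. Every such R is serial — valid.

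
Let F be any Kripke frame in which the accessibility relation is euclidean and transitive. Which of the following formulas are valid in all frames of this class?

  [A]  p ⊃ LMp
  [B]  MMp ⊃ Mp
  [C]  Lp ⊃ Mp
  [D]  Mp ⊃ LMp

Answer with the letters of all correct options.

B, D

(A) p ⊃ LMp is axiom B, which corresponds to symmetry. Such an R need not be symmetric — not valid.
(B) the dual of axiom 4: valid iff R is transitive. Every such R is transitive — valid.
(C) Lp ⊃ Mp is axiom D; it is valid on a frame exactly when R is serial. Such an R need not be serial, so not valid.
(D) Mp ⊃ LMp is axiom 5; it is valid on a frame exactly when R is euclidean. Every such R is euclidean, so valid.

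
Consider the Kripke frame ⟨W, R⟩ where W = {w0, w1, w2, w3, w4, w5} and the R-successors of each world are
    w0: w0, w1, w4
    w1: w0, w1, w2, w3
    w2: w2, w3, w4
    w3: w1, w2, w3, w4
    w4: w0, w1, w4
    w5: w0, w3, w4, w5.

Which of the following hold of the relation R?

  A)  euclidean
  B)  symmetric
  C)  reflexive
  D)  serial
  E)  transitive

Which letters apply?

(A) not euclidean: w0 R w1 and w0 R w4 but not w1 R w4.
(B) not symmetric: w1 R w2 but not w2 R w1.
(C) reflexive: each world relates to itself.
(D) serial: every world has an R-successor.
(E) not transitive: w0 R w1 and w1 R w2 but not w0 R w2.

C, D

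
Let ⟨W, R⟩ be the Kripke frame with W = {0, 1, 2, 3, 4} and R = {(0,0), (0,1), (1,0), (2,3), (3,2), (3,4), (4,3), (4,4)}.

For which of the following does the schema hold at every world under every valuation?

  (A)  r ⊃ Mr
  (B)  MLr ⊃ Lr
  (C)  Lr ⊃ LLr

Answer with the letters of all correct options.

R is not reflexive: not 1 R 1.
R is not transitive: 1 R 0 and 0 R 1 but not 1 R 1.
R is not euclidean: 3 R 2 and 3 R 4 but not 2 R 4.
(A) r ⊃ Mr is the dual of axiom T, which corresponds to reflexivity. R is not reflexive — not valid.
(B) MLr ⊃ Lr (the dual of axiom 5) characterises the euclidean frames. R is not euclidean — not valid.
(C) Lr ⊃ LLr is axiom 4, which corresponds to transitivity. R is not transitive — not valid.

none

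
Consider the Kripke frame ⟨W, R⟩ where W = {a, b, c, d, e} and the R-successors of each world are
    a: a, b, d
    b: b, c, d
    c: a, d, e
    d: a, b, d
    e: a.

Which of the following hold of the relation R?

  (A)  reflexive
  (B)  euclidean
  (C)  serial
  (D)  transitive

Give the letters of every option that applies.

(A) not reflexive: not c R c.
(B) not euclidean: a R b and a R a but not b R a.
(C) serial: every world has an R-successor.
(D) not transitive: a R b and b R c but not a R c.

C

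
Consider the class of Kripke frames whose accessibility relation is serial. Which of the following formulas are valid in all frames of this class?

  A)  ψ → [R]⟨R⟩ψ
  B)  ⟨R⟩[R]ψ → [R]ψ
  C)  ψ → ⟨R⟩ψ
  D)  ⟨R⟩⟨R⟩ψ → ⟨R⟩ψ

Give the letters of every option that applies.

(A) ψ → [R]⟨R⟩ψ is axiom B; it is valid on a frame exactly when R is symmetric. Such an R need not be symmetric, so not valid.
(B) ⟨R⟩[R]ψ → [R]ψ (the dual of axiom 5) characterises the euclidean frames. Such an R need not be euclidean — not valid.
(C) ψ → ⟨R⟩ψ is the dual of axiom T; it is valid on a frame exactly when R is reflexive. Such an R need not be reflexive, so not valid.
(D) ⟨R⟩⟨R⟩ψ → ⟨R⟩ψ is the dual of axiom 4, which corresponds to transitivity. Such an R need not be transitive — not valid.

none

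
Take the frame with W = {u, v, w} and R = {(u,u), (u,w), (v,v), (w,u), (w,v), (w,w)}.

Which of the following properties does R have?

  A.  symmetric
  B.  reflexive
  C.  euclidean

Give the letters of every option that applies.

B

(A) not symmetric: w R v but not v R w.
(B) reflexive: each world relates to itself.
(C) not euclidean: w R u and w R v but not u R v.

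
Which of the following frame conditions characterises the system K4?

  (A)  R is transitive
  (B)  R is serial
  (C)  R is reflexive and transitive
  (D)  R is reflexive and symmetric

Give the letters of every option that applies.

A

(A) K4 is sound and complete for exactly this class.
(B) this class determines D, not K4.
(C) this class determines S4, not K4.
(D) this class determines B (= KTB), not K4.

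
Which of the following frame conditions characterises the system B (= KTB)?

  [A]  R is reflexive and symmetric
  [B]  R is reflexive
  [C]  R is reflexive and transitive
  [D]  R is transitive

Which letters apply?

(A) B (= KTB) is sound and complete for exactly this class.
(B) this class determines T (= KT), not B (= KTB).
(C) this class determines S4, not B (= KTB).
(D) this class determines K4, not B (= KTB).

A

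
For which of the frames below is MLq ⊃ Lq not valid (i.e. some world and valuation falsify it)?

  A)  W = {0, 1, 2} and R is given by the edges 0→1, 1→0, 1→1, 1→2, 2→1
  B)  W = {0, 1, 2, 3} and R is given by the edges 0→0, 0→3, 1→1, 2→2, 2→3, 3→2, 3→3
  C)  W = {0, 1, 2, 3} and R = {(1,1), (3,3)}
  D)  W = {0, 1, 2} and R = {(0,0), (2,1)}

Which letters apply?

The schema MLq ⊃ Lq is the dual of axiom 5; it is valid on a frame iff R is euclidean.
(A) R is not euclidean (1 R 0 and 1 R 2 but not 0 R 2), so the schema fails here.
(B) R is not euclidean (0 R 3 and 0 R 0 but not 3 R 0), so the schema fails here.
(C) R is euclidean (any two R-successors of the same world are R-related), so the schema is valid here.
(D) R is not euclidean (2 R 1 and 2 R 1 but not 1 R 1), so the schema fails here.

A, B, D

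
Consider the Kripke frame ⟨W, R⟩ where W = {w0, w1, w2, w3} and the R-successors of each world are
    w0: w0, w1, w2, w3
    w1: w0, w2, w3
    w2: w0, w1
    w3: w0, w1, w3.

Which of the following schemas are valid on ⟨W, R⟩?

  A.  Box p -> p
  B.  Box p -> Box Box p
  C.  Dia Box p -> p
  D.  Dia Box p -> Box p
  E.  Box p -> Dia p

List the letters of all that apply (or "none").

C, E

R is not reflexive: not w1 R w1.
R is symmetric: every R-edge is matched by its reverse.
R is not transitive: w1 R w0 and w0 R w1 but not w1 R w1.
R is not euclidean: w0 R w2 and w0 R w3 but not w2 R w3.
R is serial: every world has an R-successor.
(A) Box p -> p is axiom T; it is valid on a frame exactly when R is reflexive. R is not reflexive, so not valid.
(B) axiom 4: valid iff R is transitive. R is not transitive — not valid.
(C) Dia Box p -> p (the dual of axiom B) characterises the symmetric frames. R is symmetric — valid.
(D) Dia Box p -> Box p is the dual of axiom 5, which corresponds to the euclidean property. R is not euclidean — not valid.
(E) axiom D: valid iff R is serial. R is serial — valid.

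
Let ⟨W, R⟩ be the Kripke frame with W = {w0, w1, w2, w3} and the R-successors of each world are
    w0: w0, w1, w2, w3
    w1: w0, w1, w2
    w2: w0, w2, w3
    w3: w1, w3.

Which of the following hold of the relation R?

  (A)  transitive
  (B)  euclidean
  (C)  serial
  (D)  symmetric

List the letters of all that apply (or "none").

(A) not transitive: w1 R w0 and w0 R w3 but not w1 R w3.
(B) not euclidean: w0 R w1 and w0 R w3 but not w1 R w3.
(C) serial: every world has an R-successor.
(D) not symmetric: w0 R w3 but not w3 R w0.

C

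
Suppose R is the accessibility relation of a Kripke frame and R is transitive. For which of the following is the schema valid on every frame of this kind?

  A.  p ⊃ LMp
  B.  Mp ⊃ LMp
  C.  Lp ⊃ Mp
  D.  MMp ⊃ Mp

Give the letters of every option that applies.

D

(A) p ⊃ LMp (axiom B) characterises the symmetric frames. Such an R need not be symmetric — not valid.
(B) Mp ⊃ LMp is axiom 5, which corresponds to the euclidean property. Such an R need not be euclidean — not valid.
(C) Lp ⊃ Mp is axiom D; it is valid on a frame exactly when R is serial. Such an R need not be serial, so not valid.
(D) MMp ⊃ Mp is the dual of axiom 4; it is valid on a frame exactly when R is transitive. Every such R is transitive, so valid.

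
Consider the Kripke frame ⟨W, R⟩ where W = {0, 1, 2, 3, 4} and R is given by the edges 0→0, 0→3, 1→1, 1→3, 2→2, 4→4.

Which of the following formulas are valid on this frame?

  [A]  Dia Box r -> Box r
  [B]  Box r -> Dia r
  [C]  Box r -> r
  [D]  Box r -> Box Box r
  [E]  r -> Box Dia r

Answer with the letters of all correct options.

D

R is not reflexive: not 3 R 3.
R is not symmetric: 0 R 3 but not 3 R 0.
R is transitive: R is closed under composition.
R is not euclidean: 0 R 3 and 0 R 0 but not 3 R 0.
R is not serial: 3 has no R-successor.
(A) Dia Box r -> Box r is the dual of axiom 5; it is valid on a frame exactly when R is euclidean. R is not euclidean, so not valid.
(B) Box r -> Dia r (axiom D) characterises the serial frames. R is not serial — not valid.
(C) Box r -> r (axiom T) characterises the reflexive frames. R is not reflexive — not valid.
(D) Box r -> Box Box r is axiom 4; it is valid on a frame exactly when R is transitive. R is transitive, so valid.
(E) r -> Box Dia r is axiom B; it is valid on a frame exactly when R is symmetric. R is not symmetric, so not valid.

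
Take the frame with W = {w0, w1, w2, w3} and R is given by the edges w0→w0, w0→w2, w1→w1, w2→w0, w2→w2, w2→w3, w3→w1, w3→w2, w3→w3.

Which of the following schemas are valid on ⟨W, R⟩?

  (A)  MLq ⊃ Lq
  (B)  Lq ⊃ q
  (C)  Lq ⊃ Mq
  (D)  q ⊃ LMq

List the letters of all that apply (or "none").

R is reflexive: each world relates to itself.
R is not symmetric: w3 R w1 but not w1 R w3.
R is not euclidean: w2 R w0 and w2 R w3 but not w0 R w3.
R is serial: every world has an R-successor.
(A) the dual of axiom 5: valid iff R is euclidean. R is not euclidean — not valid.
(B) Lq ⊃ q is axiom T, which corresponds to reflexivity. R is reflexive — valid.
(C) Lq ⊃ Mq is axiom D; it is valid on a frame exactly when R is serial. R is serial, so valid.
(D) q ⊃ LMq is axiom B, which corresponds to symmetry. R is not symmetric — not valid.

B, C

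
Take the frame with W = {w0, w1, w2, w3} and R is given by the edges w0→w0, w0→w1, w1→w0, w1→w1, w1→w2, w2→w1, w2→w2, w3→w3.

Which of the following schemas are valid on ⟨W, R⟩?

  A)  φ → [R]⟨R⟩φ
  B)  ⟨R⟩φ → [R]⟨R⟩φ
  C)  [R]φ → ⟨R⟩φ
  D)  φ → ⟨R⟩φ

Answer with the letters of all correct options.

A, C, D

R is reflexive: each world relates to itself.
R is symmetric: every R-edge is matched by its reverse.
R is not euclidean: w1 R w0 and w1 R w2 but not w0 R w2.
R is serial: every world has an R-successor.
(A) axiom B: valid iff R is symmetric. R is symmetric — valid.
(B) ⟨R⟩φ → [R]⟨R⟩φ (axiom 5) characterises the euclidean frames. R is not euclidean — not valid.
(C) axiom D: valid iff R is serial. R is serial — valid.
(D) φ → ⟨R⟩φ is the dual of axiom T, which corresponds to reflexivity. R is reflexive — valid.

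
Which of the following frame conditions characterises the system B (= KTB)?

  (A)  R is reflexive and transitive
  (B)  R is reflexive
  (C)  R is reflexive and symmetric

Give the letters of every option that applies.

(A) this class determines S4, not B (= KTB).
(B) this class determines T (= KT), not B (= KTB).
(C) B (= KTB) is sound and complete for exactly this class.

C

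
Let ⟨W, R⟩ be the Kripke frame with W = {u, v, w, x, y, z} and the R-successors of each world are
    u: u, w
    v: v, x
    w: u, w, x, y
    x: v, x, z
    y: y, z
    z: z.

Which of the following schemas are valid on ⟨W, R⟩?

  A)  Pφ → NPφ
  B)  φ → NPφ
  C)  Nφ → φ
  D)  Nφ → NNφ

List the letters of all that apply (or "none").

C

R is reflexive: each world relates to itself.
R is not symmetric: w R x but not x R w.
R is not transitive: u R w and w R x but not u R x.
R is not euclidean: w R u and w R x but not u R x.
(A) Pφ → NPφ (axiom 5) characterises the euclidean frames. R is not euclidean — not valid.
(B) φ → NPφ (axiom B) characterises the symmetric frames. R is not symmetric — not valid.
(C) Nφ → φ is axiom T; it is valid on a frame exactly when R is reflexive. R is reflexive, so valid.
(D) Nφ → NNφ is axiom 4, which corresponds to transitivity. R is not transitive — not valid.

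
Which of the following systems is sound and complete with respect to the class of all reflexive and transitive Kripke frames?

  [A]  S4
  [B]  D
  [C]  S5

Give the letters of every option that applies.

(A) S4 is determined by exactly this class.
(B) D is determined by the class of serial frames.
(C) S5 is determined by the class of reflexive, symmetric, and transitive frames.

A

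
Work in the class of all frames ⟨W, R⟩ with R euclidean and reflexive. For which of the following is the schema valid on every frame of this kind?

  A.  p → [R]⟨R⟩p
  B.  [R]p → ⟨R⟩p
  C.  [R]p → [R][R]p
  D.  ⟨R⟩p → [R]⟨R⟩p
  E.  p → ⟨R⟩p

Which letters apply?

A, B, C, D, E

A reflexive euclidean relation is also symmetric (from wRw and wRv the euclidean condition gives vRw) and hence transitive; it is an equivalence relation.
(A) p → [R]⟨R⟩p is axiom B, which corresponds to symmetry. Every such R is symmetric — valid.
(B) axiom D: valid iff R is serial. Every such R is serial — valid.
(C) [R]p → [R][R]p is axiom 4, which corresponds to transitivity. Every such R is transitive — valid.
(D) ⟨R⟩p → [R]⟨R⟩p is axiom 5; it is valid on a frame exactly when R is euclidean. Every such R is euclidean, so valid.
(E) the dual of axiom T: valid iff R is reflexive. Every such R is reflexive — valid.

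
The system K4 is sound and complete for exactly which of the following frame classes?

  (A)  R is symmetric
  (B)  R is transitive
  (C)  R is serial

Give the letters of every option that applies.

(A) this class determines KB, not K4.
(B) K4 is sound and complete for exactly this class.
(C) this class determines D, not K4.

B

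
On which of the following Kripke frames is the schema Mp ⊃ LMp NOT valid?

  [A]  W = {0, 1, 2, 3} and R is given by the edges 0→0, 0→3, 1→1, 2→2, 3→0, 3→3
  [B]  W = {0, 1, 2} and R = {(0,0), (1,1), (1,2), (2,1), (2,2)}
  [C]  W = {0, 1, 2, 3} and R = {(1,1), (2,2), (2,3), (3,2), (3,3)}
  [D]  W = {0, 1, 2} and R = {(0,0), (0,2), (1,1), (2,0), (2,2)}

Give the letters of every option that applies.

The schema Mp ⊃ LMp is axiom 5; it is valid on a frame iff R is euclidean.
(A) R is euclidean (any two R-successors of the same world are R-related), so the schema is valid here.
(B) R is euclidean (any two R-successors of the same world are R-related), so the schema is valid here.
(C) R is euclidean (any two R-successors of the same world are R-related), so the schema is valid here.
(D) R is euclidean (any two R-successors of the same world are R-related), so the schema is valid here.

none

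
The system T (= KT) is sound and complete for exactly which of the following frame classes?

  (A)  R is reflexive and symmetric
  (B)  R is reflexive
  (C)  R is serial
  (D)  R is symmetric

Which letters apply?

(A) this class determines B (= KTB), not T (= KT).
(B) T (= KT) is sound and complete for exactly this class.
(C) this class determines D, not T (= KT).
(D) this class determines KB, not T (= KT).

B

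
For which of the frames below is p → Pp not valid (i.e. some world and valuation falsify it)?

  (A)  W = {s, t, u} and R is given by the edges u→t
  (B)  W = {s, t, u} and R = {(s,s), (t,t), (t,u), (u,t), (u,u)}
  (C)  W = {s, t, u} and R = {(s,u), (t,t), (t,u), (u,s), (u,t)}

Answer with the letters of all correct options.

A, C

The schema p → Pp is the dual of axiom T; it is valid on a frame iff R is reflexive.
(A) R is not reflexive (not s R s), so the schema fails here.
(B) R is reflexive (each world relates to itself), so the schema is valid here.
(C) R is not reflexive (not s R s), so the schema fails here.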